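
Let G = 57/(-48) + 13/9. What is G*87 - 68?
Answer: -2191/48 ≈ -45.646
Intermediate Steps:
G = 37/144 (G = 57*(-1/48) + 13*(⅑) = -19/16 + 13/9 = 37/144 ≈ 0.25694)
G*87 - 68 = (37/144)*87 - 68 = 1073/48 - 68 = -2191/48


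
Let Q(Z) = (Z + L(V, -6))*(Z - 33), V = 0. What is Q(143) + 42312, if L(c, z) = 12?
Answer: 59362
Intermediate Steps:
Q(Z) = (-33 + Z)*(12 + Z) (Q(Z) = (Z + 12)*(Z - 33) = (12 + Z)*(-33 + Z) = (-33 + Z)*(12 + Z))
Q(143) + 42312 = (-396 + 143² - 21*143) + 42312 = (-396 + 20449 - 3003) + 42312 = 17050 + 42312 = 59362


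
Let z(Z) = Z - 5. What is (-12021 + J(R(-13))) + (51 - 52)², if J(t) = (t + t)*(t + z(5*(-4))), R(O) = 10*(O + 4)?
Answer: 8680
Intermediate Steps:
R(O) = 40 + 10*O (R(O) = 10*(4 + O) = 40 + 10*O)
z(Z) = -5 + Z
J(t) = 2*t*(-25 + t) (J(t) = (t + t)*(t + (-5 + 5*(-4))) = (2*t)*(t + (-5 - 20)) = (2*t)*(t - 25) = (2*t)*(-25 + t) = 2*t*(-25 + t))
(-12021 + J(R(-13))) + (51 - 52)² = (-12021 + 2*(40 + 10*(-13))*(-25 + (40 + 10*(-13)))) + (51 - 52)² = (-12021 + 2*(40 - 130)*(-25 + (40 - 130))) + (-1)² = (-12021 + 2*(-90)*(-25 - 90)) + 1 = (-12021 + 2*(-90)*(-115)) + 1 = (-12021 + 20700) + 1 = 8679 + 1 = 8680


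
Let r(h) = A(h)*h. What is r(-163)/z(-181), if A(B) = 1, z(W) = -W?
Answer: -163/181 ≈ -0.90055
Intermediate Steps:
r(h) = h (r(h) = 1*h = h)
r(-163)/z(-181) = -163/((-1*(-181))) = -163/181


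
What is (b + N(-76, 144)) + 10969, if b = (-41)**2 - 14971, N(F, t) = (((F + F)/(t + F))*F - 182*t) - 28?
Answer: -482581/17 ≈ -28387.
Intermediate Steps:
N(F, t) = -28 - 182*t + 2*F**2/(F + t) (N(F, t) = (((2*F)/(F + t))*F - 182*t) - 28 = ((2*F/(F + t))*F - 182*t) - 28 = (2*F**2/(F + t) - 182*t) - 28 = (-182*t + 2*F**2/(F + t)) - 28 = -28 - 182*t + 2*F**2/(F + t))
b = -13290 (b = 1681 - 14971 = -13290)
(b + N(-76, 144)) + 10969 = (-13290 + 2*((-76)**2 - 91*144**2 - 14*(-76) - 14*144 - 91*(-76)*144)/(-76 + 144)) + 10969 = (-13290 + 2*(5776 - 91*20736 + 1064 - 2016 + 995904)/68) + 10969 = (-13290 + 2*(1/68)*(5776 - 1886976 + 1064 - 2016 + 995904)) + 10969 = (-13290 + 2*(1/68)*(-886248)) + 10969 = (-13290 - 443124/17) + 10969 = -669054/17 + 10969 = -482581/17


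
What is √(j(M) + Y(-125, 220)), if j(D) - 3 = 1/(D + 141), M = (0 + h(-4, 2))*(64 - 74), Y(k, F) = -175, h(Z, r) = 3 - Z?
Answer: I*√866981/71 ≈ 13.114*I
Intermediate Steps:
M = -70 (M = (0 + (3 - 1*(-4)))*(64 - 74) = (0 + (3 + 4))*(-10) = (0 + 7)*(-10) = 7*(-10) = -70)
j(D) = 3 + 1/(141 + D) (j(D) = 3 + 1/(D + 141) = 3 + 1/(141 + D))
√(j(M) + Y(-125, 220)) = √((424 + 3*(-70))/(141 - 70) - 175) = √((424 - 210)/71 - 175) = √((1/71)*214 - 175) = √(214/71 - 175) = √(-12211/71) = I*√866981/71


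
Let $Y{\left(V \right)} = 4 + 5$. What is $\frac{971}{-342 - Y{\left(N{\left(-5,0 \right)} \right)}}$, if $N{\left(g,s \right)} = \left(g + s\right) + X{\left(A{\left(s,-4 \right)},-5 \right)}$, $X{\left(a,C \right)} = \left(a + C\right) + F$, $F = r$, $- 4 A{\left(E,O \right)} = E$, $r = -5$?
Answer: $- \frac{971}{351} \approx -2.7664$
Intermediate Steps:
$A{\left(E,O \right)} = - \frac{E}{4}$
$F = -5$
$X{\left(a,C \right)} = -5 + C + a$ ($X{\left(a,C \right)} = \left(a + C\right) - 5 = \left(C + a\right) - 5 = -5 + C + a$)
$N{\left(g,s \right)} = -10 + g + \frac{3 s}{4}$ ($N{\left(g,s \right)} = \left(g + s\right) - \left(10 + \frac{s}{4}\right) = -10 + g + \frac{3 s}{4}$)
$Y{\left(V \right)} = 9$
$\frac{971}{-342 - Y{\left(N{\left(-5,0 \right)} \right)}} = \frac{971}{-342 - 9} = \frac{971}{-351} = 971 \left(- \frac{1}{351}\right) = - \frac{971}{351}$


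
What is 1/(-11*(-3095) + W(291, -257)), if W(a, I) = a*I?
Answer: -1/40742 ≈ -2.4545e-5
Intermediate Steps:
W(a, I) = I*a
1/(-11*(-3095) + W(291, -257)) = 1/(-11*(-3095) - 257*291) = 1/(34045 - 74787) = 1/(-40742) = -1/40742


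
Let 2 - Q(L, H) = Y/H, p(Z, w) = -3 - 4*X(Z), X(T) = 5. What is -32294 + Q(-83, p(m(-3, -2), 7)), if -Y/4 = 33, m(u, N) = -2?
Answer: -742848/23 ≈ -32298.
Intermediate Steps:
Y = -132 (Y = -4*33 = -132)
p(Z, w) = -23 (p(Z, w) = -3 - 4*5 = -3 - 20 = -23)
Q(L, H) = 2 + 132/H (Q(L, H) = 2 - (-132)/H = 2 + 132/H)
-32294 + Q(-83, p(m(-3, -2), 7)) = -32294 + (2 + 132/(-23)) = -32294 + (2 + 132*(-1/23)) = -32294 + (2 - 132/23) = -32294 - 86/23 = -742848/23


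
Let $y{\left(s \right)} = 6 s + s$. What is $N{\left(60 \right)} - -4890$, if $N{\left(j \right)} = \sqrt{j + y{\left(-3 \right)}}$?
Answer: $4890 + \sqrt{39} \approx 4896.2$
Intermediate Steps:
$y{\left(s \right)} = 7 s$
$N{\left(j \right)} = \sqrt{-21 + j}$ ($N{\left(j \right)} = \sqrt{j + 7 \left(-3\right)} = \sqrt{j - 21} = \sqrt{-21 + j}$)
$N{\left(60 \right)} - -4890 = \sqrt{-21 + 60} - -4890 = \sqrt{39} + 4890 = 4890 + \sqrt{39}$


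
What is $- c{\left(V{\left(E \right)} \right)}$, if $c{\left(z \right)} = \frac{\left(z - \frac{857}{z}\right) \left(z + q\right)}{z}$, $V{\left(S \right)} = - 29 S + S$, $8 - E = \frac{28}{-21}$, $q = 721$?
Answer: $- \frac{119567771}{263424} \approx -453.9$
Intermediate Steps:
$E = \frac{28}{3}$ ($E = 8 - \frac{28}{-21} = 8 - 28 \left(- \frac{1}{21}\right) = 8 - - \frac{4}{3} = 8 + \frac{4}{3} = \frac{28}{3} \approx 9.3333$)
$V{\left(S \right)} = - 28 S$
$c{\left(z \right)} = \frac{\left(721 + z\right) \left(z - \frac{857}{z}\right)}{z}$ ($c{\left(z \right)} = \frac{\left(z - \frac{857}{z}\right) \left(z + 721\right)}{z} = \frac{\left(z - \frac{857}{z}\right) \left(721 + z\right)}{z} = \frac{\left(721 + z\right) \left(z - \frac{857}{z}\right)}{z}$)
$- c{\left(V{\left(E \right)} \right)} = - (721 - \frac{784}{3} - \frac{617897}{\frac{614656}{9}} - \frac{857}{\left(-28\right) \frac{28}{3}}) = - (721 - \frac{784}{3} - \frac{617897}{\frac{614656}{9}} - \frac{857}{- \frac{784}{3}}) = - (721 - \frac{784}{3} - \frac{794439}{87808} - - \frac{2571}{784}) = - (721 - \frac{784}{3} - \frac{794439}{87808} + \frac{2571}{784}) = \left(-1\right) \frac{119567771}{263424} = - \frac{119567771}{263424}$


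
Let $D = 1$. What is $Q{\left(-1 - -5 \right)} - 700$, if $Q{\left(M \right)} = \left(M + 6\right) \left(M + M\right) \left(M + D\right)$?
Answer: $-300$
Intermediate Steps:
$Q{\left(M \right)} = 2 M \left(1 + M\right) \left(6 + M\right)$ ($Q{\left(M \right)} = \left(M + 6\right) \left(M + M\right) \left(M + 1\right) = \left(6 + M\right) 2 M \left(1 + M\right) = 2 M \left(6 + M\right) \left(1 + M\right) = 2 M \left(1 + M\right) \left(6 + M\right)$)
$Q{\left(-1 - -5 \right)} - 700 = 2 \left(-1 - -5\right) \left(6 + \left(-1 - -5\right)^{2} + 7 \left(-1 - -5\right)\right) - 700 = 2 \left(-1 + 5\right) \left(6 + \left(-1 + 5\right)^{2} + 7 \left(-1 + 5\right)\right) - 700 = 2 \cdot 4 \left(6 + 4^{2} + 7 \cdot 4\right) - 700 = 2 \cdot 4 \left(6 + 16 + 28\right) - 700 = 2 \cdot 4 \cdot 50 - 700 = 400 - 700 = -300$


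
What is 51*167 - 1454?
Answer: 7063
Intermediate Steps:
51*167 - 1454 = 8517 - 1454 = 7063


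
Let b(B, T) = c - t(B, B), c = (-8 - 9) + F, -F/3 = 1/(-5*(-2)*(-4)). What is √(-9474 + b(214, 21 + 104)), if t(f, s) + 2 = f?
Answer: I*√3881170/20 ≈ 98.503*I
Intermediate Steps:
t(f, s) = -2 + f
F = 3/40 (F = -3/(-5*(-2)*(-4)) = -3/(10*(-4)) = -3/(-40) = -3*(-1/40) = 3/40 ≈ 0.075000)
c = -677/40 (c = (-8 - 9) + 3/40 = -17 + 3/40 = -677/40 ≈ -16.925)
b(B, T) = -597/40 - B (b(B, T) = -677/40 - (-2 + B) = -677/40 + (2 - B) = -597/40 - B)
√(-9474 + b(214, 21 + 104)) = √(-9474 + (-597/40 - 1*214)) = √(-9474 + (-597/40 - 214)) = √(-9474 - 9157/40) = √(-388117/40) = I*√3881170/20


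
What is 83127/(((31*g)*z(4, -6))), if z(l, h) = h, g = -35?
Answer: 27709/2170 ≈ 12.769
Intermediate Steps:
83127/(((31*g)*z(4, -6))) = 83127/(((31*(-35))*(-6))) = 83127/((-1085*(-6))) = 83127/6510 = 83127*(1/6510) = 27709/2170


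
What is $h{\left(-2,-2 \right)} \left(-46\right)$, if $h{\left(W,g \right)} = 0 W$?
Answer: $0$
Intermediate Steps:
$h{\left(W,g \right)} = 0$
$h{\left(-2,-2 \right)} \left(-46\right) = 0 \left(-46\right) = 0$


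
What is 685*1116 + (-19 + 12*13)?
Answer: 764597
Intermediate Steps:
685*1116 + (-19 + 12*13) = 764460 + (-19 + 156) = 764460 + 137 = 764597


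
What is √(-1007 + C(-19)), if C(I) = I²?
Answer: I*√646 ≈ 25.417*I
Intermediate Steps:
√(-1007 + C(-19)) = √(-1007 + (-19)²) = √(-1007 + 361) = √(-646) = I*√646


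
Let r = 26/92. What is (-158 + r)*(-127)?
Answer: 921385/46 ≈ 20030.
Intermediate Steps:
r = 13/46 (r = 26*(1/92) = 13/46 ≈ 0.28261)
(-158 + r)*(-127) = (-158 + 13/46)*(-127) = -7255/46*(-127) = 921385/46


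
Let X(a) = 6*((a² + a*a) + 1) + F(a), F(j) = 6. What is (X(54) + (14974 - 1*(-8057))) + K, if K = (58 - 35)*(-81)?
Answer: 56172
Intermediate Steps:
X(a) = 12 + 12*a² (X(a) = 6*((a² + a*a) + 1) + 6 = 6*((a² + a²) + 1) + 6 = 6*(2*a² + 1) + 6 = 6*(1 + 2*a²) + 6 = (6 + 12*a²) + 6 = 12 + 12*a²)
K = -1863 (K = 23*(-81) = -1863)
(X(54) + (14974 - 1*(-8057))) + K = ((12 + 12*54²) + (14974 - 1*(-8057))) - 1863 = ((12 + 12*2916) + (14974 + 8057)) - 1863 = ((12 + 34992) + 23031) - 1863 = (35004 + 23031) - 1863 = 58035 - 1863 = 56172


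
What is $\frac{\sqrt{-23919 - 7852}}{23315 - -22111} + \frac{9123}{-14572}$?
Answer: $- \frac{9123}{14572} + \frac{i \sqrt{31771}}{45426} \approx -0.62606 + 0.0039238 i$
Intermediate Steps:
$\frac{\sqrt{-23919 - 7852}}{23315 - -22111} + \frac{9123}{-14572} = \frac{\sqrt{-23919 - 7852}}{23315 + 22111} + 9123 \left(- \frac{1}{14572}\right) = \frac{\sqrt{-23919 - 7852}}{45426} - \frac{9123}{14572} = \sqrt{-31771} \cdot \frac{1}{45426} - \frac{9123}{14572} = i \sqrt{31771} \cdot \frac{1}{45426} - \frac{9123}{14572} = \frac{i \sqrt{31771}}{45426} - \frac{9123}{14572} = - \frac{9123}{14572} + \frac{i \sqrt{31771}}{45426}$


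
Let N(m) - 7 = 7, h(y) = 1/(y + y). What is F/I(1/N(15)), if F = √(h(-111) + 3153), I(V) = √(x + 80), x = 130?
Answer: √739963/222 ≈ 3.8748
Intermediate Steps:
h(y) = 1/(2*y)
N(m) = 14 (N(m) = 7 + 7 = 14)
I(V) = √210 (I(V) = √(130 + 80) = √210)
F = 7*√3171270/222 (F = √((½)/(-111) + 3153) = √((½)*(-1/111) + 3153) = √(-1/222 + 3153) = √(699965/222) = 7*√3171270/222 ≈ 56.152)
F/I(1/N(15)) = (7*√3171270/222)/(√210) = (7*√3171270/222)*(√210/210) = √739963/222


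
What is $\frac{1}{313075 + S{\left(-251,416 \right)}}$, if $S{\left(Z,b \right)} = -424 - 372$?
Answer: $\frac{1}{312279} \approx 3.2023 \cdot 10^{-6}$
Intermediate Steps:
$S{\left(Z,b \right)} = -796$
$\frac{1}{313075 + S{\left(-251,416 \right)}} = \frac{1}{313075 - 796} = \frac{1}{312279}$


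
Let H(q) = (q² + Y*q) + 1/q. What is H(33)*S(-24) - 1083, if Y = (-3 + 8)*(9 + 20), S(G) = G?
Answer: -1562657/11 ≈ -1.4206e+5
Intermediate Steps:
Y = 145 (Y = 5*29 = 145)
H(q) = 1/q + q² + 145*q (H(q) = (q² + 145*q) + 1/q = 1/q + q² + 145*q)
H(33)*S(-24) - 1083 = ((1 + 33²*(145 + 33))/33)*(-24) - 1083 = ((1 + 1089*178)/33)*(-24) - 1083 = ((1 + 193842)/33)*(-24) - 1083 = ((1/33)*193843)*(-24) - 1083 = (193843/33)*(-24) - 1083 = -1550744/11 - 1083 = -1562657/11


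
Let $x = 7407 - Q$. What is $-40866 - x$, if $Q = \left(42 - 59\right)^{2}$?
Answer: $-47984$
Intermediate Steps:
$Q = 289$ ($Q = \left(-17\right)^{2} = 289$)
$x = 7118$ ($x = 7407 - 289 = 7118$)
$-40866 - x = -40866 - 7118 = -47984$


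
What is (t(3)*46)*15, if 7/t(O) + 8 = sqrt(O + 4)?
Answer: -12880/19 - 1610*sqrt(7)/19 ≈ -902.09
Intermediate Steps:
t(O) = 7/(-8 + sqrt(4 + O)) (t(O) = 7/(-8 + sqrt(O + 4)) = 7/(-8 + sqrt(4 + O)))
(t(3)*46)*15 = ((7/(-8 + sqrt(4 + 3)))*46)*15 = ((7/(-8 + sqrt(7)))*46)*15 = (322/(-8 + sqrt(7)))*15 = 4830/(-8 + sqrt(7))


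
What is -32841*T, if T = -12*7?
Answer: 2758644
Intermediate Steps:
T = -84
-32841*T = -32841*(-84) = 2758644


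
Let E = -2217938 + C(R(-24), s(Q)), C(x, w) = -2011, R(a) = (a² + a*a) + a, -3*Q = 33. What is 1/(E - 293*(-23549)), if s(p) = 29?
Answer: 1/4679908 ≈ 2.1368e-7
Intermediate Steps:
Q = -11 (Q = -⅓*33 = -11)
R(a) = a + 2*a² (R(a) = (a² + a²) + a = 2*a² + a = a + 2*a²)
E = -2219949 (E = -2217938 - 2011 = -2219949)
1/(E - 293*(-23549)) = 1/(-2219949 - 293*(-23549)) = 1/(-2219949 + 6899857) = 1/4679908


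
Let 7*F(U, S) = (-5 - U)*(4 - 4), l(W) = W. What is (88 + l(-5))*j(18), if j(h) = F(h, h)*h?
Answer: 0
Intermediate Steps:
F(U, S) = 0 (F(U, S) = ((-5 - U)*(4 - 4))/7 = ((-5 - U)*0)/7 = (⅐)*0 = 0)
j(h) = 0 (j(h) = 0*h = 0)
(88 + l(-5))*j(18) = (88 - 5)*0 = 83*0 = 0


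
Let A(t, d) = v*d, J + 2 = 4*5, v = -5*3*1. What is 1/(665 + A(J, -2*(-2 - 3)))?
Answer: 1/515 ≈ 0.0019417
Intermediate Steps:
v = -15 (v = -15*1 = -15)
J = 18 (J = -2 + 4*5 = -2 + 20 = 18)
A(t, d) = -15*d
1/(665 + A(J, -2*(-2 - 3))) = 1/(665 - (-30)*(-2 - 3)) = 1/(665 - (-30)*(-5)) = 1/(665 - 15*10) = 1/(665 - 150) = 1/515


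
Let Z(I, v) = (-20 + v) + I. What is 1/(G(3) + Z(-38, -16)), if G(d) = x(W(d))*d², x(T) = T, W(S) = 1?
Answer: -1/65 ≈ -0.015385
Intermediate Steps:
Z(I, v) = -20 + I + v
G(d) = d² (G(d) = 1*d² = d²)
1/(G(3) + Z(-38, -16)) = 1/(3² + (-20 - 38 - 16)) = 1/(9 - 74) = 1/(-65) = -1/65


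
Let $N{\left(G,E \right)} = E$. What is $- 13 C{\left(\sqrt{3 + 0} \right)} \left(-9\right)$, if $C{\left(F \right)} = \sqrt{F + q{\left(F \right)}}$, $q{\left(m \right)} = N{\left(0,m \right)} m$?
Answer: $117 \sqrt{3 + \sqrt{3}} \approx 254.51$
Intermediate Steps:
$q{\left(m \right)} = m^{2}$ ($q{\left(m \right)} = m m = m^{2}$)
$C{\left(F \right)} = \sqrt{F + F^{2}}$
$- 13 C{\left(\sqrt{3 + 0} \right)} \left(-9\right) = - 13 \sqrt{\sqrt{3 + 0} \left(1 + \sqrt{3 + 0}\right)} \left(-9\right) = - 13 \sqrt{\sqrt{3} \left(1 + \sqrt{3}\right)} \left(-9\right) = - 13 \sqrt[4]{3} \sqrt{1 + \sqrt{3}} \left(-9\right) = 117 \sqrt[4]{3} \sqrt{1 + \sqrt{3}}$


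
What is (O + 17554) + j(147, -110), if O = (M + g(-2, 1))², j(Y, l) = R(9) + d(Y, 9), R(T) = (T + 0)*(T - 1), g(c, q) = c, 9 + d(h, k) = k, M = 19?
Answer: 17915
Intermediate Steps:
d(h, k) = -9 + k
R(T) = T*(-1 + T)
j(Y, l) = 72 (j(Y, l) = 9*(-1 + 9) + (-9 + 9) = 9*8 + 0 = 72 + 0 = 72)
O = 289 (O = (19 - 2)² = 17² = 289)
(O + 17554) + j(147, -110) = (289 + 17554) + 72 = 17843 + 72 = 17915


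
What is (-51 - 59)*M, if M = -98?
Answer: 10780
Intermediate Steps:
(-51 - 59)*M = (-51 - 59)*(-98) = -110*(-98) = 10780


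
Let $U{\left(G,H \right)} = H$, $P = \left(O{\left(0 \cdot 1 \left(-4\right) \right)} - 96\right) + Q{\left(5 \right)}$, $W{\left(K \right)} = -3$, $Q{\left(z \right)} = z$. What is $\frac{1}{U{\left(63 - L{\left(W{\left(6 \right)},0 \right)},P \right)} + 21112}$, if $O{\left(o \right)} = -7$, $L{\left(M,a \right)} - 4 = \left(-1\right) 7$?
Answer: $\frac{1}{21014} \approx 4.7587 \cdot 10^{-5}$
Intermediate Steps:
$L{\left(M,a \right)} = -3$ ($L{\left(M,a \right)} = 4 - 7 = -3$)
$P = -98$ ($P = \left(-7 - 96\right) + 5 = -103 + 5 = -98$)
$\frac{1}{U{\left(63 - L{\left(W{\left(6 \right)},0 \right)},P \right)} + 21112} = \frac{1}{-98 + 21112} = \frac{1}{21014}$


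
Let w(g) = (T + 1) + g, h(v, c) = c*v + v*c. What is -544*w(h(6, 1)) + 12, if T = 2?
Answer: -8148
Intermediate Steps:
h(v, c) = 2*c*v (h(v, c) = c*v + c*v = 2*c*v)
w(g) = 3 + g (w(g) = (2 + 1) + g = 3 + g)
-544*w(h(6, 1)) + 12 = -544*(3 + 2*1*6) + 12 = -544*(3 + 12) + 12 = -544*15 + 12 = -32*255 + 12 = -8160 + 12 = -8148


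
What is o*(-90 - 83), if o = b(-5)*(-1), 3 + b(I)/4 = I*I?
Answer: 15224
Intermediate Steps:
b(I) = -12 + 4*I**2 (b(I) = -12 + 4*(I*I) = -12 + 4*I**2)
o = -88 (o = (-12 + 4*(-5)**2)*(-1) = (-12 + 4*25)*(-1) = (-12 + 100)*(-1) = 88*(-1) = -88)
o*(-90 - 83) = -88*(-90 - 83) = -88*(-173) = 15224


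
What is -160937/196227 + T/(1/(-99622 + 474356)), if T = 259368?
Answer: 19072088629632487/196227 ≈ 9.7194e+10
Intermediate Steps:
-160937/196227 + T/(1/(-99622 + 474356)) = -160937/196227 + 259368/(1/(-99622 + 474356)) = -160937*1/196227 + 259368/(1/374734) = -160937/196227 + 259368/(1/374734) = -160937/196227 + 259368*374734 = -160937/196227 + 97194008112 = 19072088629632487/196227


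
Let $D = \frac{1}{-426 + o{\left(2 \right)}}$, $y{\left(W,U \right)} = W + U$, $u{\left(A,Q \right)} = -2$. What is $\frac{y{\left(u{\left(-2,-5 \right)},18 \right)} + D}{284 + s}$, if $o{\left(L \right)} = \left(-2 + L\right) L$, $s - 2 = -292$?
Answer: $- \frac{6815}{2556} \approx -2.6663$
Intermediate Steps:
$s = -290$ ($s = 2 - 292 = -290$)
$o{\left(L \right)} = L \left(-2 + L\right)$
$y{\left(W,U \right)} = U + W$
$D = - \frac{1}{426}$ ($D = \frac{1}{-426 + 2 \left(-2 + 2\right)} = \frac{1}{-426 + 2 \cdot 0} = \frac{1}{-426 + 0} = \frac{1}{-426} = - \frac{1}{426} \approx -0.0023474$)
$\frac{y{\left(u{\left(-2,-5 \right)},18 \right)} + D}{284 + s} = \frac{\left(18 - 2\right) - \frac{1}{426}}{284 - 290} = \frac{16 - \frac{1}{426}}{-6} = \frac{6815}{426} \left(- \frac{1}{6}\right) = - \frac{6815}{2556}$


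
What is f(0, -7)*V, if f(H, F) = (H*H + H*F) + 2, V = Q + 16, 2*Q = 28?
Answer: 60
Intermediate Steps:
Q = 14 (Q = (½)*28 = 14)
V = 30 (V = 14 + 16 = 30)
f(H, F) = 2 + H² + F*H (f(H, F) = (H² + F*H) + 2 = 2 + H² + F*H)
f(0, -7)*V = (2 + 0² - 7*0)*30 = (2 + 0 + 0)*30 = 2*30 = 60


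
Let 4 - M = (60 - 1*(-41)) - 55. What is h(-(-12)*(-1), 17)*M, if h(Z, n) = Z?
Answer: 504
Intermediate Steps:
M = -42 (M = 4 - ((60 - 1*(-41)) - 55) = 4 - ((60 + 41) - 55) = 4 - (101 - 55) = 4 - 1*46 = 4 - 46 = -42)
h(-(-12)*(-1), 17)*M = -(-12)*(-1)*(-42) = -1*12*(-42) = -12*(-42) = 504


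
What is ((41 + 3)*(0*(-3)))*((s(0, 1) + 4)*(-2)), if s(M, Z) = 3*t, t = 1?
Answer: 0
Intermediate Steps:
s(M, Z) = 3 (s(M, Z) = 3*1 = 3)
((41 + 3)*(0*(-3)))*((s(0, 1) + 4)*(-2)) = ((41 + 3)*(0*(-3)))*((3 + 4)*(-2)) = (44*0)*(7*(-2)) = 0*(-14) = 0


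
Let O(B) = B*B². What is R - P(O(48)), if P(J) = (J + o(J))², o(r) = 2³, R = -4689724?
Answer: -12237049724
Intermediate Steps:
O(B) = B³
o(r) = 8
P(J) = (8 + J)² (P(J) = (J + 8)² = (8 + J)²)
R - P(O(48)) = -4689724 - (8 + 48³)² = -4689724 - (8 + 110592)² = -4689724 - 1*110600² = -4689724 - 1*12232360000 = -4689724 - 12232360000 = -12237049724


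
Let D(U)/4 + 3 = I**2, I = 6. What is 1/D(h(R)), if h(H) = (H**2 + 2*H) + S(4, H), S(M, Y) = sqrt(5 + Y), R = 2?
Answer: 1/132 ≈ 0.0075758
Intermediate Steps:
h(H) = H**2 + sqrt(5 + H) + 2*H (h(H) = (H**2 + 2*H) + sqrt(5 + H) = H**2 + sqrt(5 + H) + 2*H)
D(U) = 132 (D(U) = -12 + 4*6**2 = -12 + 4*36 = -12 + 144 = 132)
1/D(h(R)) = 1/132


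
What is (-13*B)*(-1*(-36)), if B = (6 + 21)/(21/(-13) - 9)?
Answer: 27378/23 ≈ 1190.3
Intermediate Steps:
B = -117/46 (B = 27/(21*(-1/13) - 9) = 27/(-21/13 - 9) = 27/(-138/13) = 27*(-13/138) = -117/46 ≈ -2.5435)
(-13*B)*(-1*(-36)) = (-13*(-117/46))*(-1*(-36)) = (1521/46)*36 = 27378/23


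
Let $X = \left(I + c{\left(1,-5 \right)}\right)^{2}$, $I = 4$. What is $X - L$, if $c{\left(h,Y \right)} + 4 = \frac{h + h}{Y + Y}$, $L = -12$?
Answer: $\frac{301}{25} \approx 12.04$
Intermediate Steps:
$c{\left(h,Y \right)} = -4 + \frac{h}{Y}$ ($c{\left(h,Y \right)} = -4 + \frac{h + h}{Y + Y} = -4 + \frac{2 h}{2 Y} = -4 + 2 h \frac{1}{2 Y} = -4 + \frac{h}{Y}$)
$X = \frac{1}{25}$ ($X = \left(4 - \left(4 - \frac{1}{-5}\right)\right)^{2} = \left(4 + \left(-4 + 1 \left(- \frac{1}{5}\right)\right)\right)^{2} = \left(4 - \frac{21}{5}\right)^{2} = \left(- \frac{1}{5}\right)^{2} = \frac{1}{25} \approx 0.04$)
$X - L = \frac{1}{25} - -12 = \frac{1}{25} + 12 = \frac{301}{25}$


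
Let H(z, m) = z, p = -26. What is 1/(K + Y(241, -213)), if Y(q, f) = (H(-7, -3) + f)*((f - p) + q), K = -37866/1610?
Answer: -805/9582333 ≈ -8.4009e-5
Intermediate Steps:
K = -18933/805 (K = -37866*1/1610 = -18933/805 ≈ -23.519)
Y(q, f) = (-7 + f)*(26 + f + q) (Y(q, f) = (-7 + f)*((f - 1*(-26)) + q) = (-7 + f)*((f + 26) + q) = (-7 + f)*((26 + f) + q) = (-7 + f)*(26 + f + q))
1/(K + Y(241, -213)) = 1/(-18933/805 + (-182 + (-213)**2 - 7*241 + 19*(-213) - 213*241)) = 1/(-18933/805 + (-182 + 45369 - 1687 - 4047 - 51333)) = 1/(-18933/805 - 11880) = 1/(-9582333/805) = -805/9582333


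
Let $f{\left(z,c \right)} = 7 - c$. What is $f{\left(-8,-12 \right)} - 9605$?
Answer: $-9586$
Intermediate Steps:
$f{\left(-8,-12 \right)} - 9605 = \left(7 - -12\right) - 9605 = \left(7 + 12\right) - 9605 = 19 - 9605 = -9586$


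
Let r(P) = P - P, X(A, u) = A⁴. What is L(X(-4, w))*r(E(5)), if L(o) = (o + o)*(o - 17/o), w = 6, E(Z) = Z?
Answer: 0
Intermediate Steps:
r(P) = 0
L(o) = 2*o*(o - 17/o) (L(o) = (2*o)*(o - 17/o) = 2*o*(o - 17/o))
L(X(-4, w))*r(E(5)) = (-34 + 2*((-4)⁴)²)*0 = (-34 + 2*256²)*0 = (-34 + 2*65536)*0 = (-34 + 131072)*0 = 131038*0 = 0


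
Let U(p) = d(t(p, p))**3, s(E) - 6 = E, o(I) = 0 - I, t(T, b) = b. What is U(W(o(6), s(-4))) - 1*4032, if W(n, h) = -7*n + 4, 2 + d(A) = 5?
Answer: -4005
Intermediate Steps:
o(I) = -I
d(A) = 3 (d(A) = -2 + 5 = 3)
s(E) = 6 + E
W(n, h) = 4 - 7*n
U(p) = 27 (U(p) = 3**3 = 27)
U(W(o(6), s(-4))) - 1*4032 = 27 - 1*4032 = 27 - 4032 = -4005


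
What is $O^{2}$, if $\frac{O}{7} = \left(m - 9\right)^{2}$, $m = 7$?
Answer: $784$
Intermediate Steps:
$O = 28$ ($O = 7 \left(7 - 9\right)^{2} = 7 \left(-2\right)^{2} = 7 \cdot 4 = 28$)
$O^{2} = 28^{2} = 784$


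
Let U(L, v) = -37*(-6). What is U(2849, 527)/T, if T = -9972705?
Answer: -74/3324235 ≈ -2.2261e-5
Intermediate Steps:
U(L, v) = 222
U(2849, 527)/T = 222/(-9972705) = 222*(-1/9972705) = -74/3324235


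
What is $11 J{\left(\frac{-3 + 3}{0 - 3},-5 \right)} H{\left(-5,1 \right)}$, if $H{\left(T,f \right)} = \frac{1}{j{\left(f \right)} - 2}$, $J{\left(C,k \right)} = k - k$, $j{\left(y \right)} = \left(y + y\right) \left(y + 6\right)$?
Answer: $0$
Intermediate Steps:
$j{\left(y \right)} = 2 y \left(6 + y\right)$
$J{\left(C,k \right)} = 0$
$H{\left(T,f \right)} = \frac{1}{-2 + 2 f \left(6 + f\right)}$ ($H{\left(T,f \right)} = \frac{1}{2 f \left(6 + f\right) - 2} = \frac{1}{-2 + 2 f \left(6 + f\right)}$)
$11 J{\left(\frac{-3 + 3}{0 - 3},-5 \right)} H{\left(-5,1 \right)} = 11 \cdot 0 \frac{1}{2 \left(-1 + 1 \left(6 + 1\right)\right)} = 0 \frac{1}{2 \left(-1 + 1 \cdot 7\right)} = 0 \frac{1}{2 \left(-1 + 7\right)} = 0 \frac{1}{2 \cdot 6} = 0 \cdot \frac{1}{2} \cdot \frac{1}{6} = 0 \cdot \frac{1}{12} = 0$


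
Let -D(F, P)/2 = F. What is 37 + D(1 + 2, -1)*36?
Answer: -179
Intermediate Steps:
D(F, P) = -2*F
37 + D(1 + 2, -1)*36 = 37 - 2*(1 + 2)*36 = 37 - 2*3*36 = 37 - 6*36 = 37 - 216 = -179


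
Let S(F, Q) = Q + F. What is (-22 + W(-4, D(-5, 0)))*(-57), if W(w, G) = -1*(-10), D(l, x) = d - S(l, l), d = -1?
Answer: 684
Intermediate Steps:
S(F, Q) = F + Q
D(l, x) = -1 - 2*l (D(l, x) = -1 - (l + l) = -1 - 2*l)
W(w, G) = 10
(-22 + W(-4, D(-5, 0)))*(-57) = (-22 + 10)*(-57) = -12*(-57) = 684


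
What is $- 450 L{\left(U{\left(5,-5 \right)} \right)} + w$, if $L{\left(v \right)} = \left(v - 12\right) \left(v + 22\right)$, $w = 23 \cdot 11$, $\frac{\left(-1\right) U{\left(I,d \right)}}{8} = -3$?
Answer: $-248147$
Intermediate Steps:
$U{\left(I,d \right)} = 24$ ($U{\left(I,d \right)} = \left(-8\right) \left(-3\right) = 24$)
$w = 253$
$L{\left(v \right)} = \left(-12 + v\right) \left(22 + v\right)$
$- 450 L{\left(U{\left(5,-5 \right)} \right)} + w = - 450 \left(-264 + 24^{2} + 10 \cdot 24\right) + 253 = - 450 \left(-264 + 576 + 240\right) + 253 = \left(-450\right) 552 + 253 = -248400 + 253 = -248147$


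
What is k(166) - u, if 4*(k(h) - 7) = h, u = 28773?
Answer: -57449/2 ≈ -28725.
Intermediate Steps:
k(h) = 7 + h/4
k(166) - u = (7 + (¼)*166) - 1*28773 = (7 + 83/2) - 28773 = 97/2 - 28773 = -57449/2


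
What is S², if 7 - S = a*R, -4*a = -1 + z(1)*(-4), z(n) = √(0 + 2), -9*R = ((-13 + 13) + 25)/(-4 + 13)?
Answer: 1759283/34992 + 57325*√2/13122 ≈ 56.455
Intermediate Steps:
R = -25/81 (R = -((-13 + 13) + 25)/(9*(-4 + 13)) = -(0 + 25)/(9*9) = -25/(9*9) = -⅑*25/9 = -25/81 ≈ -0.30864)
z(n) = √2
a = ¼ + √2 (a = -(-1 + √2*(-4))/4 = -(-1 - 4*√2)/4 = ¼ + √2 ≈ 1.6642)
S = 2293/324 + 25*√2/81 (S = 7 - (¼ + √2)*(-25)/81 = 7 - (-25/324 - 25*√2/81) = 7 + (25/324 + 25*√2/81) = 2293/324 + 25*√2/81 ≈ 7.5136)
S² = (2293/324 + 25*√2/81)²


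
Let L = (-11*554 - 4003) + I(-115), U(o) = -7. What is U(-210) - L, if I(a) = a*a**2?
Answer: 1530965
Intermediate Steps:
I(a) = a**3
L = -1530972 (L = (-11*554 - 4003) + (-115)**3 = (-6094 - 4003) - 1520875 = -10097 - 1520875 = -1530972)
U(-210) - L = -7 - 1*(-1530972) = -7 + 1530972 = 1530965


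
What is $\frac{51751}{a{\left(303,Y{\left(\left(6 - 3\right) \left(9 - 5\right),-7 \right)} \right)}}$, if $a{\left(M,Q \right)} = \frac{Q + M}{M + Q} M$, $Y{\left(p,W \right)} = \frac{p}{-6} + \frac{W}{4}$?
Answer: $\frac{51751}{303} \approx 170.8$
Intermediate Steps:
$Y{\left(p,W \right)} = - \frac{p}{6} + \frac{W}{4}$ ($Y{\left(p,W \right)} = p \left(- \frac{1}{6}\right) + W \frac{1}{4} = - \frac{p}{6} + \frac{W}{4}$)
$a{\left(M,Q \right)} = M$ ($a{\left(M,Q \right)} = \frac{M + Q}{M + Q} M = 1 M = M$)
$\frac{51751}{a{\left(303,Y{\left(\left(6 - 3\right) \left(9 - 5\right),-7 \right)} \right)}} = \frac{51751}{303}$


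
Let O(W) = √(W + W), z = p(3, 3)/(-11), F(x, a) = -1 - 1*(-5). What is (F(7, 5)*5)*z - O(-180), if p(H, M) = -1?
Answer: 20/11 - 6*I*√10 ≈ 1.8182 - 18.974*I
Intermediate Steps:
F(x, a) = 4 (F(x, a) = -1 + 5 = 4)
z = 1/11 (z = -1/(-11) = -1*(-1/11) = 1/11 ≈ 0.090909)
O(W) = √2*√W (O(W) = √(2*W) = √2*√W)
(F(7, 5)*5)*z - O(-180) = (4*5)*(1/11) - √2*√(-180) = 20*(1/11) - √2*6*I*√5 = 20/11 - 6*I*√10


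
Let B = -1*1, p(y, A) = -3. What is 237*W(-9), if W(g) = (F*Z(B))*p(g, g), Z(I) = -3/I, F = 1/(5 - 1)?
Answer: -2133/4 ≈ -533.25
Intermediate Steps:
F = ¼ (F = 1/4 = ¼ ≈ 0.25000)
B = -1
W(g) = -9/4 (W(g) = ((-3/(-1))/4)*(-3) = ((-3*(-1))/4)*(-3) = ((¼)*3)*(-3) = (¾)*(-3) = -9/4)
237*W(-9) = 237*(-9/4) = -2133/4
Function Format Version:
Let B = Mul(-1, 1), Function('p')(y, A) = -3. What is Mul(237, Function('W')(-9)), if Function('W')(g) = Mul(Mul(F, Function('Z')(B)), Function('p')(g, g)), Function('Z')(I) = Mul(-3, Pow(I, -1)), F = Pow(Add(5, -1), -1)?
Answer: Rational(-2133, 4) ≈ -533.25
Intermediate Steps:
F = Rational(1, 4) (F = Pow(4, -1) = Rational(1, 4) ≈ 0.25000)
B = -1
Function('W')(g) = Rational(-9, 4) (Function('W')(g) = Mul(Mul(Rational(1, 4), Mul(-3, Pow(-1, -1))), -3) = Mul(Mul(Rational(1, 4), Mul(-3, -1)), -3) = Mul(Mul(Rational(1, 4), 3), -3) = Mul(Rational(3, 4), -3) = Rational(-9, 4))
Mul(237, Function('W')(-9)) = Mul(237, Rational(-9, 4)) = Rational(-2133, 4)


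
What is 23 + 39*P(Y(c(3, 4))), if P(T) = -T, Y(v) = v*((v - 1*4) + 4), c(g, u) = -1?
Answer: -16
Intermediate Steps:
Y(v) = v² (Y(v) = v*((v - 4) + 4) = v*((-4 + v) + 4) = v*v = v²)
23 + 39*P(Y(c(3, 4))) = 23 + 39*(-1*(-1)²) = 23 + 39*(-1*1) = 23 + 39*(-1) = 23 - 39 = -16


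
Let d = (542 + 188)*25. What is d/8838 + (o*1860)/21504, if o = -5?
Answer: 12927275/7918848 ≈ 1.6325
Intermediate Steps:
d = 18250 (d = 730*25 = 18250)
d/8838 + (o*1860)/21504 = 18250/8838 - 5*1860/21504 = 18250*(1/8838) - 9300*1/21504 = 9125/4419 - 775/1792 = 12927275/7918848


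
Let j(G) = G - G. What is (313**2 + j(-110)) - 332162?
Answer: -234193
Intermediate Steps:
j(G) = 0
(313**2 + j(-110)) - 332162 = (313**2 + 0) - 332162 = (97969 + 0) - 332162 = 97969 - 332162 = -234193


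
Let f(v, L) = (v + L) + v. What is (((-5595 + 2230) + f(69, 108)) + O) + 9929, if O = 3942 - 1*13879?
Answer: -3127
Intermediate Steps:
f(v, L) = L + 2*v (f(v, L) = (L + v) + v = L + 2*v)
O = -9937 (O = 3942 - 13879 = -9937)
(((-5595 + 2230) + f(69, 108)) + O) + 9929 = (((-5595 + 2230) + (108 + 2*69)) - 9937) + 9929 = ((-3365 + (108 + 138)) - 9937) + 9929 = ((-3365 + 246) - 9937) + 9929 = (-3119 - 9937) + 9929 = -13056 + 9929 = -3127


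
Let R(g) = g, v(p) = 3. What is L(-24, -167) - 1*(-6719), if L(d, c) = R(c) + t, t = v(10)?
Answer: 6555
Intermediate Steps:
t = 3
L(d, c) = 3 + c (L(d, c) = c + 3 = 3 + c)
L(-24, -167) - 1*(-6719) = (3 - 167) - 1*(-6719) = -164 + 6719 = 6555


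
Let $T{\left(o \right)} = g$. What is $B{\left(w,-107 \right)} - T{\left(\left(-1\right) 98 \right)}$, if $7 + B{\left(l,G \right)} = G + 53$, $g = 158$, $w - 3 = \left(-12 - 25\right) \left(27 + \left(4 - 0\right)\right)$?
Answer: $-219$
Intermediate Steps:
$w = -1144$ ($w = 3 + \left(-12 - 25\right) \left(27 + \left(4 - 0\right)\right) = 3 - 37 \left(27 + \left(4 + 0\right)\right) = 3 - 37 \left(27 + 4\right) = 3 - 1147 = -1144$)
$T{\left(o \right)} = 158$
$B{\left(l,G \right)} = 46 + G$ ($B{\left(l,G \right)} = -7 + \left(G + 53\right) = -7 + \left(53 + G\right) = 46 + G$)
$B{\left(w,-107 \right)} - T{\left(\left(-1\right) 98 \right)} = \left(46 - 107\right) - 158 = -61 - 158 = -219$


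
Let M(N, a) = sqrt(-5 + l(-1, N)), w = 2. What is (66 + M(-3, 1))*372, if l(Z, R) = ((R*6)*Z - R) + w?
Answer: 24552 + 1116*sqrt(2) ≈ 26130.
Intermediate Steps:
l(Z, R) = 2 - R + 6*R*Z (l(Z, R) = ((R*6)*Z - R) + 2 = ((6*R)*Z - R) + 2 = (6*R*Z - R) + 2 = (-R + 6*R*Z) + 2 = 2 - R + 6*R*Z)
M(N, a) = sqrt(-3 - 7*N) (M(N, a) = sqrt(-5 + (2 - N + 6*N*(-1))) = sqrt(-5 + (2 - N - 6*N)) = sqrt(-5 + (2 - 7*N)) = sqrt(-3 - 7*N))
(66 + M(-3, 1))*372 = (66 + sqrt(-3 - 7*(-3)))*372 = (66 + sqrt(-3 + 21))*372 = (66 + sqrt(18))*372 = (66 + 3*sqrt(2))*372 = 24552 + 1116*sqrt(2)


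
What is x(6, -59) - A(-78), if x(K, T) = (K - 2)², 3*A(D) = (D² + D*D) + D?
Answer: -4014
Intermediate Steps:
A(D) = D/3 + 2*D²/3 (A(D) = ((D² + D*D) + D)/3 = ((D² + D²) + D)/3 = (2*D² + D)/3 = (D + 2*D²)/3 = D/3 + 2*D²/3)
x(K, T) = (-2 + K)²
x(6, -59) - A(-78) = (-2 + 6)² - (-78)*(1 + 2*(-78))/3 = 4² - (-78)*(1 - 156)/3 = 16 - (-78)*(-155)/3 = 16 - 1*4030 = 16 - 4030 = -4014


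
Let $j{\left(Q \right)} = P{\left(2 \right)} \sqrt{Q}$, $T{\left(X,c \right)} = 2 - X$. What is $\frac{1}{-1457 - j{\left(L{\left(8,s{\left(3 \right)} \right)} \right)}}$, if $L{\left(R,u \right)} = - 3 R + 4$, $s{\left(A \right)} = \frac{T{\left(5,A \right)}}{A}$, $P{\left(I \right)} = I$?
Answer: $\frac{i}{- 1457 i + 4 \sqrt{5}} \approx -0.00068632 + 4.2132 \cdot 10^{-6} i$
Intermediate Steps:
$s{\left(A \right)} = - \frac{3}{A}$ ($s{\left(A \right)} = \frac{2 - 5}{A} = - \frac{3}{A}$)
$L{\left(R,u \right)} = 4 - 3 R$
$j{\left(Q \right)} = 2 \sqrt{Q}$
$\frac{1}{-1457 - j{\left(L{\left(8,s{\left(3 \right)} \right)} \right)}} = \frac{1}{-1457 - 2 \sqrt{4 - 24}} = \frac{1}{-1457 - 2 \sqrt{-20}} = \frac{1}{-1457 - 2 \cdot 2 i \sqrt{5}} = \frac{1}{-1457 - 4 i \sqrt{5}}$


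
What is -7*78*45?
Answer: -24570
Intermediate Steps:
-7*78*45 = -546*45 = -24570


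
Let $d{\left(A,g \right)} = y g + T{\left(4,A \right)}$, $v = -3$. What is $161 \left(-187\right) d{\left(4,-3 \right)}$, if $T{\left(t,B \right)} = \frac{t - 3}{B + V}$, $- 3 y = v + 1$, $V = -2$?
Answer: $\frac{90321}{2} \approx 45161.0$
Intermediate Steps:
$y = \frac{2}{3}$ ($y = - \frac{-3 + 1}{3} = \left(- \frac{1}{3}\right) \left(-2\right) = \frac{2}{3} \approx 0.66667$)
$T{\left(t,B \right)} = \frac{-3 + t}{-2 + B}$ ($T{\left(t,B \right)} = \frac{t - 3}{B - 2} = \frac{-3 + t}{-2 + B}$)
$d{\left(A,g \right)} = \frac{1}{-2 + A} + \frac{2 g}{3}$ ($d{\left(A,g \right)} = \frac{2 g}{3} + \frac{-3 + 4}{-2 + A} = \frac{2 g}{3} + \frac{1}{-2 + A} 1 = \frac{2 g}{3} + \frac{1}{-2 + A} = \frac{1}{-2 + A} + \frac{2 g}{3}$)
$161 \left(-187\right) d{\left(4,-3 \right)} = 161 \left(-187\right) \frac{3 + 2 \left(-3\right) \left(-2 + 4\right)}{3 \left(-2 + 4\right)} = - 30107 \frac{3 + 2 \left(-3\right) 2}{3 \cdot 2} = - 30107 \cdot \frac{1}{3} \cdot \frac{1}{2} \left(3 - 12\right) = - 30107 \cdot \frac{1}{3} \cdot \frac{1}{2} \left(-9\right) = \left(-30107\right) \left(- \frac{3}{2}\right) = \frac{90321}{2}$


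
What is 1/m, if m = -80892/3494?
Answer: -1747/40446 ≈ -0.043193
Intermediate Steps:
m = -40446/1747 (m = -80892*1/3494 = -40446/1747 ≈ -23.152)
1/m = 1/(-40446/1747) = -1747/40446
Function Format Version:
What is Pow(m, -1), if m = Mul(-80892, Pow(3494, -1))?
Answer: Rational(-1747, 40446) ≈ -0.043193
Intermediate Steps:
m = Rational(-40446, 1747) (m = Mul(-80892, Rational(1, 3494)) = Rational(-40446, 1747) ≈ -23.152)
Pow(m, -1) = Pow(Rational(-40446, 1747), -1) = Rational(-1747, 40446)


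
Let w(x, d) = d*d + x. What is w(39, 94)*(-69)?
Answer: -612375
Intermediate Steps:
w(x, d) = x + d² (w(x, d) = d² + x = x + d²)
w(39, 94)*(-69) = (39 + 94²)*(-69) = (39 + 8836)*(-69) = 8875*(-69) = -612375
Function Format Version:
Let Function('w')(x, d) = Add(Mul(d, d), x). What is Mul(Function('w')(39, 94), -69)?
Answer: -612375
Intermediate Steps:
Function('w')(x, d) = Add(x, Pow(d, 2)) (Function('w')(x, d) = Add(Pow(d, 2), x) = Add(x, Pow(d, 2)))
Mul(Function('w')(39, 94), -69) = Mul(Add(39, Pow(94, 2)), -69) = Mul(Add(39, 8836), -69) = Mul(8875, -69) = -612375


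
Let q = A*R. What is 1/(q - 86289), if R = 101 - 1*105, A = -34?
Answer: -1/86153 ≈ -1.1607e-5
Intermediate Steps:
R = -4 (R = 101 - 105 = -4)
q = 136 (q = -34*(-4) = 136)
1/(q - 86289) = 1/(136 - 86289) = 1/(-86153) = -1/86153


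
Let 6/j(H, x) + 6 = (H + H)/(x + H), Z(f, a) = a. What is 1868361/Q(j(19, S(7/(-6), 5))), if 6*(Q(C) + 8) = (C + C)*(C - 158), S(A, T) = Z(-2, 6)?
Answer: 5859180096/197987 ≈ 29594.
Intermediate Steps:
S(A, T) = 6
j(H, x) = 6/(-6 + 2*H/(H + x)) (j(H, x) = 6/(-6 + (H + H)/(x + H)) = 6/(-6 + (2*H)/(H + x)) = 6/(-6 + 2*H/(H + x)))
Q(C) = -8 + C*(-158 + C)/3 (Q(C) = -8 + ((C + C)*(C - 158))/6 = -8 + ((2*C)*(-158 + C))/6 = -8 + (2*C*(-158 + C))/6 = -8 + C*(-158 + C)/3)
1868361/Q(j(19, S(7/(-6), 5))) = 1868361/(-8 - 158*(-1*19 - 1*6)/(2*19 + 3*6) + (3*(-1*19 - 1*6)/(2*19 + 3*6))²/3) = 1868361/(-8 - 158*(-19 - 6)/(38 + 18) + (3*(-19 - 6)/(38 + 18))²/3) = 1868361/(-8 - 158*(-25)/56 + (3*(-25)/56)²/3) = 1868361/(-8 - 158*(-25)/56 + (3*(1/56)*(-25))²/3) = 1868361/(-8 - 158/3*(-75/56) + (-75/56)²/3) = 1868361/(-8 + 1975/28 + (⅓)*(5625/3136)) = 1868361/(-8 + 1975/28 + 1875/3136) = 1868361/(197987/3136) = 1868361*(3136/197987) = 5859180096/197987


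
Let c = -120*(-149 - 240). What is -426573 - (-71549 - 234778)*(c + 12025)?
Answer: 17982499962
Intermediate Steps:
c = 46680 (c = -120*(-389) = 46680)
-426573 - (-71549 - 234778)*(c + 12025) = -426573 - (-71549 - 234778)*(46680 + 12025) = -426573 - (-306327)*58705 = -426573 - 1*(-17982926535) = -426573 + 17982926535 = 17982499962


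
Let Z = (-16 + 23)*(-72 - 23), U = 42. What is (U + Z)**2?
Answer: 388129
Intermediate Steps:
Z = -665 (Z = 7*(-95) = -665)
(U + Z)**2 = (42 - 665)**2 = (-623)**2 = 388129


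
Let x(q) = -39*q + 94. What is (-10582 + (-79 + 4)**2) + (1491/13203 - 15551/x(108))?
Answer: -89766800729/18123318 ≈ -4953.1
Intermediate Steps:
x(q) = 94 - 39*q
(-10582 + (-79 + 4)**2) + (1491/13203 - 15551/x(108)) = (-10582 + (-79 + 4)**2) + (1491/13203 - 15551/(94 - 39*108)) = (-10582 + (-75)**2) + (1491*(1/13203) - 15551/(94 - 4212)) = (-10582 + 5625) + (497/4401 - 15551/(-4118)) = -4957 + (497/4401 - 15551*(-1/4118)) = -4957 + (497/4401 + 15551/4118) = -4957 + 70486597/18123318 = -89766800729/18123318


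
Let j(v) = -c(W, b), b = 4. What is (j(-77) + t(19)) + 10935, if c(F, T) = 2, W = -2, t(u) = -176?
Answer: 10757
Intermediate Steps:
j(v) = -2 (j(v) = -1*2 = -2)
(j(-77) + t(19)) + 10935 = (-2 - 176) + 10935 = -178 + 10935 = 10757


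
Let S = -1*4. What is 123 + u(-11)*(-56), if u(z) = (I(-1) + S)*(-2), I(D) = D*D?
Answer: -213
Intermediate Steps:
I(D) = D**2
S = -4
u(z) = 6 (u(z) = ((-1)**2 - 4)*(-2) = (1 - 4)*(-2) = -3*(-2) = 6)
123 + u(-11)*(-56) = 123 + 6*(-56) = 123 - 336 = -213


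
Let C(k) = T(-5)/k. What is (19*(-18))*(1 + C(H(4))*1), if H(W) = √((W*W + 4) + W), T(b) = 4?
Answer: -342 - 114*√6 ≈ -621.24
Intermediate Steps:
H(W) = √(4 + W + W²) (H(W) = √((W² + 4) + W) = √((4 + W²) + W) = √(4 + W + W²))
C(k) = 4/k
(19*(-18))*(1 + C(H(4))*1) = (19*(-18))*(1 + (4/(√(4 + 4 + 4²)))*1) = -342*(1 + (4/(√(4 + 4 + 16)))*1) = -342*(1 + (4/(√24))*1) = -342*(1 + (4/((2*√6)))*1) = -342*(1 + (4*(√6/12))*1) = -342*(1 + (√6/3)*1) = -342*(1 + √6/3) = -342 - 114*√6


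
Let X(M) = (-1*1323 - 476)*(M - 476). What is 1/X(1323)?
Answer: -1/1523753 ≈ -6.5627e-7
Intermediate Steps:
X(M) = 856324 - 1799*M (X(M) = (-1323 - 476)*(-476 + M) = -1799*(-476 + M) = 856324 - 1799*M)
1/X(1323) = 1/(856324 - 1799*1323) = 1/(856324 - 2380077) = 1/(-1523753) = -1/1523753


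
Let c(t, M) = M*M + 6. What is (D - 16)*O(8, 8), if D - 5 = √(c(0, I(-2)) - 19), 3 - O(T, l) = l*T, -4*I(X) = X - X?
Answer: 671 - 61*I*√13 ≈ 671.0 - 219.94*I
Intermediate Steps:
I(X) = 0 (I(X) = -(X - X)/4 = -¼*0 = 0)
c(t, M) = 6 + M² (c(t, M) = M² + 6 = 6 + M²)
O(T, l) = 3 - T*l (O(T, l) = 3 - l*T = 3 - T*l)
D = 5 + I*√13 (D = 5 + √((6 + 0²) - 19) = 5 + √((6 + 0) - 19) = 5 + √(6 - 19) = 5 + √(-13) = 5 + I*√13 ≈ 5.0 + 3.6056*I)
(D - 16)*O(8, 8) = ((5 + I*√13) - 16)*(3 - 1*8*8) = (-11 + I*√13)*(3 - 64) = (-11 + I*√13)*(-61) = 671 - 61*I*√13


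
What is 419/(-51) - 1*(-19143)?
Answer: 975874/51 ≈ 19135.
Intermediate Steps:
419/(-51) - 1*(-19143) = 419*(-1/51) + 19143 = -419/51 + 19143 = 975874/51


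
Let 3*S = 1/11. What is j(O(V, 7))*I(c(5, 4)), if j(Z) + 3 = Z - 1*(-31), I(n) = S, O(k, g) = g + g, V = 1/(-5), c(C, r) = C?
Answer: 14/11 ≈ 1.2727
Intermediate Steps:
V = -⅕ ≈ -0.20000
O(k, g) = 2*g
S = 1/33 (S = (⅓)/11 = (⅓)*(1/11) = 1/33 ≈ 0.030303)
I(n) = 1/33
j(Z) = 28 + Z (j(Z) = -3 + (Z - 1*(-31)) = -3 + (Z + 31) = -3 + (31 + Z) = 28 + Z)
j(O(V, 7))*I(c(5, 4)) = (28 + 2*7)*(1/33) = (28 + 14)*(1/33) = 42*(1/33) = 14/11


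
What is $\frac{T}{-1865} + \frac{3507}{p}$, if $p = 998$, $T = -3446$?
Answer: $\frac{9979663}{1861270} \approx 5.3617$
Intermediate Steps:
$\frac{T}{-1865} + \frac{3507}{p} = - \frac{3446}{-1865} + \frac{3507}{998} = \left(-3446\right) \left(- \frac{1}{1865}\right) + 3507 \cdot \frac{1}{998} = \frac{3446}{1865} + \frac{3507}{998} = \frac{9979663}{1861270}$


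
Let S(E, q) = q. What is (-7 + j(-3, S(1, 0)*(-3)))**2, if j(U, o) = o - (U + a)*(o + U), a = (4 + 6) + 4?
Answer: 676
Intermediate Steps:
a = 14 (a = 10 + 4 = 14)
j(U, o) = o - (14 + U)*(U + o) (j(U, o) = o - (U + 14)*(o + U) = o - (14 + U)*(U + o))
(-7 + j(-3, S(1, 0)*(-3)))**2 = (-7 + (-1*(-3)**2 - 14*(-3) - 0*(-3) - 1*(-3)*0*(-3)))**2 = (-7 + (-1*9 + 42 - 13*0 - 1*(-3)*0))**2 = (-7 + (-9 + 42 + 0 + 0))**2 = (-7 + 33)**2 = 26**2 = 676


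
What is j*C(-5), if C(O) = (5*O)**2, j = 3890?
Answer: 2431250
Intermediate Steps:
C(O) = 25*O**2
j*C(-5) = 3890*(25*(-5)**2) = 3890*(25*25) = 3890*625 = 2431250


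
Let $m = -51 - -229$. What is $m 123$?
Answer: $21894$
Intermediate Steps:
$m = 178$ ($m = -51 + 229 = 178$)
$m 123 = 178 \cdot 123 = 21894$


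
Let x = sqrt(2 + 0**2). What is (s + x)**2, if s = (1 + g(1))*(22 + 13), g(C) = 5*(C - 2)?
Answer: (140 - sqrt(2))**2 ≈ 19206.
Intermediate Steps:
g(C) = -10 + 5*C (g(C) = 5*(-2 + C) = -10 + 5*C)
s = -140 (s = (1 + (-10 + 5*1))*(22 + 13) = (1 + (-10 + 5))*35 = (1 - 5)*35 = -4*35 = -140)
x = sqrt(2) (x = sqrt(2 + 0) = sqrt(2) ≈ 1.4142)
(s + x)**2 = (-140 + sqrt(2))**2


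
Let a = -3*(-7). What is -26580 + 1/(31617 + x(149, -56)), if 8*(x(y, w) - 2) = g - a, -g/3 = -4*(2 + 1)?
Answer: -6723862852/252967 ≈ -26580.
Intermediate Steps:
a = 21
g = 36 (g = -(-12)*(2 + 1) = -(-12)*3 = -3*(-12) = 36)
x(y, w) = 31/8 (x(y, w) = 2 + (36 - 1*21)/8 = 2 + (36 - 21)/8 = 2 + (⅛)*15 = 2 + 15/8 = 31/8)
-26580 + 1/(31617 + x(149, -56)) = -26580 + 1/(31617 + 31/8) = -26580 + 1/(252967/8) = -26580 + 8/252967 = -6723862852/252967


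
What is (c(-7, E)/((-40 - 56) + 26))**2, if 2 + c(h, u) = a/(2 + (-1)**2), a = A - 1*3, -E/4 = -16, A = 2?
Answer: 1/900 ≈ 0.0011111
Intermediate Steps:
E = 64 (E = -4*(-16) = 64)
a = -1 (a = 2 - 1*3 = 2 - 3 = -1)
c(h, u) = -7/3 (c(h, u) = -2 - 1/(2 + (-1)**2) = -2 - 1/(2 + 1) = -2 - 1/3 = -7/3)
(c(-7, E)/((-40 - 56) + 26))**2 = (-7/(3*((-40 - 56) + 26)))**2 = (-7/(3*(-96 + 26)))**2 = (-7/3/(-70))**2 = (-7/3*(-1/70))**2 = (1/30)**2 = 1/900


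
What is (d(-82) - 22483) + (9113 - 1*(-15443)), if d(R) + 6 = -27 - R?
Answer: 2122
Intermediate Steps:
d(R) = -33 - R (d(R) = -6 + (-27 - R) = -33 - R)
(d(-82) - 22483) + (9113 - 1*(-15443)) = ((-33 - 1*(-82)) - 22483) + (9113 - 1*(-15443)) = ((-33 + 82) - 22483) + (9113 + 15443) = (49 - 22483) + 24556 = -22434 + 24556 = 2122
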